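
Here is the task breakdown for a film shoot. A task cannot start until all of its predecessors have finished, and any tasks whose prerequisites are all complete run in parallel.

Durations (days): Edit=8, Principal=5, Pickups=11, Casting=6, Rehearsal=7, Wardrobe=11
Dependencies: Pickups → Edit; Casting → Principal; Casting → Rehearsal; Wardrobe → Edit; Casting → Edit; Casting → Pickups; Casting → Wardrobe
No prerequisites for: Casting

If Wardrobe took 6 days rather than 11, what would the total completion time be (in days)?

25

Actual critical path: Casting→Wardrobe→Edit = 6+11+8 = 25 ⇒ 25 days.
Wardrobe lies on that path, so at 6 days the path becomes 20 days.
Now Casting→Pickups→Edit = 6+11+8 = 25 is longest, so the finish becomes 25 days.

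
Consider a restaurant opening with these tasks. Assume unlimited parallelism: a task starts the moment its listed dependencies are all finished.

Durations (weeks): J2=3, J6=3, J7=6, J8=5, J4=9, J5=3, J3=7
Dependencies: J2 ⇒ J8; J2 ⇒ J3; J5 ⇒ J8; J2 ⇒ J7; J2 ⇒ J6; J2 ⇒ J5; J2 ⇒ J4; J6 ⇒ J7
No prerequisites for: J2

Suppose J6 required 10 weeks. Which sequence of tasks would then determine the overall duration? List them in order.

J2, J6, J7

Critical path before the change: J2→J6→J7 = 3+3+6 = 12 giving 12 weeks.
Since J6 is critical, the +7 change carries straight to that chain (now 19 weeks).
No other chain overtakes it, so the finish is 19 weeks.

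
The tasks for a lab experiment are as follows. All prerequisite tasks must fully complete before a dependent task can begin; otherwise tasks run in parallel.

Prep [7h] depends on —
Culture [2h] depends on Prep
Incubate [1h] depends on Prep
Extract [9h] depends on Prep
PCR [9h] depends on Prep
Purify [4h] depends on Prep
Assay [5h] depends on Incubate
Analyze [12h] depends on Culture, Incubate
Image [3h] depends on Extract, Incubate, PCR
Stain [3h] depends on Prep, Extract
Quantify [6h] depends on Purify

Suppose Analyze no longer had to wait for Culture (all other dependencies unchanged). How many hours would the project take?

Original critical path: Prep→Culture→Analyze = 7+2+12 = 21 ⇒ 21 hours.
Without Culture→Analyze, Analyze's earliest start moves from 9 to 8.
After: Prep→Incubate→Analyze = 7+1+12 = 20 → 20 hours.

20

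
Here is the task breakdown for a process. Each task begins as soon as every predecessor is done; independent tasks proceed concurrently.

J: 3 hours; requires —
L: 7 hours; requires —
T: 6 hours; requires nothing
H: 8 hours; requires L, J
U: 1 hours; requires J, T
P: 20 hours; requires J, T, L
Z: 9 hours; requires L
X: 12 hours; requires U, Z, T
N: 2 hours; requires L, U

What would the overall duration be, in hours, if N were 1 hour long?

Critical path before the change: L→Z→X = 7+9+12 = 28 giving 28 hours.
N has 19 hours of float (longest path through it is 9).
No other chain overtakes it, so the finish is 28 hours.

28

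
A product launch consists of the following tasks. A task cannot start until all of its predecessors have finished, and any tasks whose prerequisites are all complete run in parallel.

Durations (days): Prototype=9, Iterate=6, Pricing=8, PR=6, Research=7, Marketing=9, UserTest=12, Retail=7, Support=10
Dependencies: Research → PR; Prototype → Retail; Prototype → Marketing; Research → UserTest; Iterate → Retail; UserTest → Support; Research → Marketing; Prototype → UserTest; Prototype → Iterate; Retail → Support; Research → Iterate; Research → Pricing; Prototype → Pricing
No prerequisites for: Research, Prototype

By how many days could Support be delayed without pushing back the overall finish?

0

The longest chain is Prototype→Iterate→Retail→Support = 9+6+7+10 = 32; overall finish 32 days.
Longest path through Support: 32 days (earliest finish 32, latest finish 32).
Float = 32 − 32 = 0.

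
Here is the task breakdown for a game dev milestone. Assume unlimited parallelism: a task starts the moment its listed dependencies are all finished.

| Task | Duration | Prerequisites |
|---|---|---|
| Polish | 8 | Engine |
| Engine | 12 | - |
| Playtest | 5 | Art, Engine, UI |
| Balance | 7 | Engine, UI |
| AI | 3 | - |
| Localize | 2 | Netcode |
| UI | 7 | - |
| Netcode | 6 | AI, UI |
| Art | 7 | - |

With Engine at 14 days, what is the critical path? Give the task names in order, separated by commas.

Engine, Polish

Critical path before the change: Engine→Polish = 12+8 = 20 giving 20 days.
Engine is on the critical path; changing it to 14 makes that path 22 days.
No other chain overtakes it, so the finish is 22 days.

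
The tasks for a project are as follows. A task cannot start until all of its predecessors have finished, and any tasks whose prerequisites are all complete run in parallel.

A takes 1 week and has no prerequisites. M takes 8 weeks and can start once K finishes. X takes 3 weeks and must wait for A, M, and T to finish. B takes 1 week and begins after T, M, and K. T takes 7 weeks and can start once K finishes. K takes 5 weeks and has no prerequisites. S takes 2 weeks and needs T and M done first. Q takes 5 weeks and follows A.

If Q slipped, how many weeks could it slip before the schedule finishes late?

10

The longest chain is K→M→X = 5+8+3 = 16; overall finish 16 weeks.
Q finishes as early as 6 and must finish by 16.
So Q can slip 16 − 6 = 10 weeks.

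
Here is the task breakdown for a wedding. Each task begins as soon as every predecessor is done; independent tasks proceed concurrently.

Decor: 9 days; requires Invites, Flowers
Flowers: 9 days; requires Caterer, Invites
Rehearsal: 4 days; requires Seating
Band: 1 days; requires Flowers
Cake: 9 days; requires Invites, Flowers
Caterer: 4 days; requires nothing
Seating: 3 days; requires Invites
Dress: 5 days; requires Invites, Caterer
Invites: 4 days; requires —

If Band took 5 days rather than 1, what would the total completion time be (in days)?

The binding path is Caterer→Flowers→Cake = 4+9+9 = 22; finish at 22 days.
Band is off the critical path — its longest chain is 14 days, giving 8 of slack.
That remains the longest chain; total 22 days.

22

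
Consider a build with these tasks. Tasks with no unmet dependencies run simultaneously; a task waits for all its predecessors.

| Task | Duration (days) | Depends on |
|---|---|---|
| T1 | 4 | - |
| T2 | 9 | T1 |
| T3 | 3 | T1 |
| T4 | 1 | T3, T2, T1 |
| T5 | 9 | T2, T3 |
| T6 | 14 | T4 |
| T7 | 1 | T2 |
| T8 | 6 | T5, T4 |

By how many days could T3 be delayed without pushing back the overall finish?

6

Critical path: T1→T2→T4→T6 = 4+9+1+14 = 28, so the finish is 28 days.
Longest path through T3: 22 days (earliest finish 7, latest finish 13).
Slack of T3 = 10 − 4 = 6 days.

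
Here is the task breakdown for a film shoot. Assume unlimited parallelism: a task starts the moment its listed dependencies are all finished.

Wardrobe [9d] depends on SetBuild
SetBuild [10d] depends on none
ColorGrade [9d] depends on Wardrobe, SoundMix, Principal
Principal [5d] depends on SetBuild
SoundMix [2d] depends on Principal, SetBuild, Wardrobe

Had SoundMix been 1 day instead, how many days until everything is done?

29

Baseline: SetBuild→Wardrobe→SoundMix→ColorGrade = 10+9+2+9 = 30 → 30 days.
Since SoundMix is critical, the -1 change carries straight to that chain (now 29 days).
The critical path is still SetBuild→Wardrobe→SoundMix→ColorGrade; finish is now 29 days.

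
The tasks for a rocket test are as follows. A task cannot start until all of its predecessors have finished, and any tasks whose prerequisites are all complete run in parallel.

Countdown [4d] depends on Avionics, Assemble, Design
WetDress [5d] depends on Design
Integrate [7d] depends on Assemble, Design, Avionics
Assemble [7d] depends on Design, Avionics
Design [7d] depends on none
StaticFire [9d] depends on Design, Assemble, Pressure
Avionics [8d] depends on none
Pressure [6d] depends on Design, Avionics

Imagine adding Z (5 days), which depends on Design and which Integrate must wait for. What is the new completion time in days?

24

Originally the rocket test takes 24 days.
With Z inserted, Integrate now waits for max(Assemble, Design, Avionics, Z).
New critical path: Avionics→Assemble→StaticFire = 8+7+9 = 24 ⇒ 24 days.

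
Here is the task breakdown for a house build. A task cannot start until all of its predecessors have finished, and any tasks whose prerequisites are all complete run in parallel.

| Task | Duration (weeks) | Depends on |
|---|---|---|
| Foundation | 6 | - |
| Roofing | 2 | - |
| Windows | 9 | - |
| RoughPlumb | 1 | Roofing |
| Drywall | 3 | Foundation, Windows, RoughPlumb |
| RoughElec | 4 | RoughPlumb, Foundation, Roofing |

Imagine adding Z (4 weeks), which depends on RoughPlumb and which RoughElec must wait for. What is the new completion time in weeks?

Originally the plan takes 12 weeks.
With Z inserted, RoughElec now waits for max(RoughPlumb, Foundation, Roofing, Z).
New critical path: Windows→Drywall = 9+3 = 12 ⇒ 12 weeks.

12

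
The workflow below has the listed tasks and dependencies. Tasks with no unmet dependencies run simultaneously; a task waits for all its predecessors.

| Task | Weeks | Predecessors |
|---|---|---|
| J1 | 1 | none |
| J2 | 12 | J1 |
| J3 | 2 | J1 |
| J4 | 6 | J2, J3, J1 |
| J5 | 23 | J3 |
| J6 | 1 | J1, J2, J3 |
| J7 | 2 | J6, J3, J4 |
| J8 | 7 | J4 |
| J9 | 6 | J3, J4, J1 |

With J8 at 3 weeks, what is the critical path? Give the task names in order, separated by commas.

J1, J3, J5

As given, the longest chain is J1→J2→J4→J8 = 1+12+6+7 = 26, so the finish is 26 weeks.
Since J8 is critical, the -4 change carries straight to that chain (now 22 weeks).
New critical path: J1→J3→J5 = 1+2+23 = 26 ⇒ 26 weeks.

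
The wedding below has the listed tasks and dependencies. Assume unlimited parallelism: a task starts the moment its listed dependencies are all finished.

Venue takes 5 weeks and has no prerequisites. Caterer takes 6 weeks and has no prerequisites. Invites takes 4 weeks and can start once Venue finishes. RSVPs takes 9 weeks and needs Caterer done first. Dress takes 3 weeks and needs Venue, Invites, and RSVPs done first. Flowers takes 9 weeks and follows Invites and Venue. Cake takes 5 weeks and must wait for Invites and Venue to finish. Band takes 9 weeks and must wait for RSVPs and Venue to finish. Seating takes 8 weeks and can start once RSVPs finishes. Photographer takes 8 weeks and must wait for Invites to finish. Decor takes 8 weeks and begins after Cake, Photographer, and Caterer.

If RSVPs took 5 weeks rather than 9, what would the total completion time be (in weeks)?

25

Actual critical path: Venue→Invites→Photographer→Decor = 5+4+8+8 = 25 ⇒ 25 weeks.
RSVPs has 1 week of float (longest path through it is 24).
No other chain overtakes it, so the finish is 25 weeks.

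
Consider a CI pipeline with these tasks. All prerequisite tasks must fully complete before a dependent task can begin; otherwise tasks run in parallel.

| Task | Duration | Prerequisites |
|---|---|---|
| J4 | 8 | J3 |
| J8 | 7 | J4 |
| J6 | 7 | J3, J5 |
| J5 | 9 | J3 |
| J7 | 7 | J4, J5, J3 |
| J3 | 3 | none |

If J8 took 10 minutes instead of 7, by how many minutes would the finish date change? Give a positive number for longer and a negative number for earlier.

2

The binding path is J3→J5→J6 = 3+9+7 = 19; finish at 19 minutes.
The longest path through J8 is only 18 minutes, so J8 has float 1.
The binding chain switches to J3→J4→J8 = 3+8+10 = 21; finish 21 minutes.
Change in finish: 21 − 19 = +2 minutes.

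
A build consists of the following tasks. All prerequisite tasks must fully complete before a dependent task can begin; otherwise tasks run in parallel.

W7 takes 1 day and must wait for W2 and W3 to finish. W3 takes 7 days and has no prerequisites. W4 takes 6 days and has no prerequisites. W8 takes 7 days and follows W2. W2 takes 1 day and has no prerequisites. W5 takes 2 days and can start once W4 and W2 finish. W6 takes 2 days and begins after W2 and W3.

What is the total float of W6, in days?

0

The longest chain is W3→W6 = 7+2 = 9; overall finish 9 days.
W6 finishes as early as 9 and must finish by 9.
Float = 9 − 9 = 0.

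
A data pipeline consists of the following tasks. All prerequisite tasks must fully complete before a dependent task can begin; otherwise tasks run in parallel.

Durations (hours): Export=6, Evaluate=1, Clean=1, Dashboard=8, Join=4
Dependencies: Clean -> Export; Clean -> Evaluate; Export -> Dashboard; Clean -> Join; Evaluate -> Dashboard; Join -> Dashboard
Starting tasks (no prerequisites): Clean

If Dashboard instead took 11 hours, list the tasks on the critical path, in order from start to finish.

Clean, Export, Dashboard

Actual critical path: Clean→Export→Dashboard = 1+6+8 = 15 ⇒ 15 hours.
Dashboard lies on that path, so at 11 hours the path becomes 18 hours.
No other chain overtakes it, so the finish is 18 hours.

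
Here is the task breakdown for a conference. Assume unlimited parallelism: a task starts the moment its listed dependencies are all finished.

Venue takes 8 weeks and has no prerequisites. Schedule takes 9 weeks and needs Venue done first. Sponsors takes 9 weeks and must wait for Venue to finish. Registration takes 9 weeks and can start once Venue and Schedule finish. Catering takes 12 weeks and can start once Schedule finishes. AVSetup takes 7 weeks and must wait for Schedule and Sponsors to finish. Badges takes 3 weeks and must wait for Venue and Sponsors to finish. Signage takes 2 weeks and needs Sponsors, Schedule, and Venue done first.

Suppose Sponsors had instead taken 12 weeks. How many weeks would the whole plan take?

29

Actual critical path: Venue→Schedule→Catering = 8+9+12 = 29 ⇒ 29 weeks.
Sponsors is off the critical path — its longest chain is 24 weeks, giving 5 of slack.
No other chain overtakes it, so the finish is 29 weeks.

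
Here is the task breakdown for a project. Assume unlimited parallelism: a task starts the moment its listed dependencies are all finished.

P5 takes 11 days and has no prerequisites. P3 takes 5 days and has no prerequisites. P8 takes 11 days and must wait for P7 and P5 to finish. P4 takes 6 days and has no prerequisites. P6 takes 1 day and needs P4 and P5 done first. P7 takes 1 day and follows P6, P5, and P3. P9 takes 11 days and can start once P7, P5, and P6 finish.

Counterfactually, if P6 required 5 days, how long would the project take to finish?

Baseline: P5→P6→P7→P8 = 11+1+1+11 = 24 → 24 days.
P6 is on the critical path; changing it to 5 makes that path 28 days.
No other chain overtakes it, so the finish is 28 days.

28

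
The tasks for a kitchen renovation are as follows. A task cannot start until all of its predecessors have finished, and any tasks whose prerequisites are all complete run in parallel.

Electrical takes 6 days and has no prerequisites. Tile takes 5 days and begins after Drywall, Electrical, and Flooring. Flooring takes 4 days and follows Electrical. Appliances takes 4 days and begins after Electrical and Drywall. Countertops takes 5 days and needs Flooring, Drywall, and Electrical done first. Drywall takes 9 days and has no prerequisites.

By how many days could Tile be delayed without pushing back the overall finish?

0

Critical path: Electrical→Flooring→Countertops = 6+4+5 = 15, so the finish is 15 days.
The longest chain containing Tile totals 15 days.
Float = 15 − 15 = 0.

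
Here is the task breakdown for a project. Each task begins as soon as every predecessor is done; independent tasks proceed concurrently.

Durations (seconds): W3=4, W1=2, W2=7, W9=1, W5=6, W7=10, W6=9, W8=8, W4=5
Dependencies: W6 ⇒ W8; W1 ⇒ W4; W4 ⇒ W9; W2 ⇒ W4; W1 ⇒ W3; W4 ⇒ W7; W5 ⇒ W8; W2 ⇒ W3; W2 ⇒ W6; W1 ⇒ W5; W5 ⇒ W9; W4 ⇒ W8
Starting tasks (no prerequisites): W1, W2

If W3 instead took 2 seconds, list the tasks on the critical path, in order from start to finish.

Actual critical path: W2→W6→W8 = 7+9+8 = 24 ⇒ 24 seconds.
The longest path through W3 is only 11 seconds, so W3 has float 13.
That remains the longest chain; total 24 seconds.

W2, W6, W8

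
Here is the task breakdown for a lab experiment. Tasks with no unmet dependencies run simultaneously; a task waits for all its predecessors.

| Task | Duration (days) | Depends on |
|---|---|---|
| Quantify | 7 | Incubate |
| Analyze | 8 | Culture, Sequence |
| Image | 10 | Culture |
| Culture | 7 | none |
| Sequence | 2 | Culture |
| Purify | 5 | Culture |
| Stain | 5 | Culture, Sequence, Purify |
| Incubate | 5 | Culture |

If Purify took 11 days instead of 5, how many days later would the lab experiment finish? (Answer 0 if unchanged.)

4

The binding path is Culture→Incubate→Quantify = 7+5+7 = 19; finish at 19 days.
The longest path through Purify is only 17 days, so Purify has float 2.
The binding chain switches to Culture→Purify→Stain = 7+11+5 = 23; finish 23 days.
Change in finish: 23 − 19 = +4 days.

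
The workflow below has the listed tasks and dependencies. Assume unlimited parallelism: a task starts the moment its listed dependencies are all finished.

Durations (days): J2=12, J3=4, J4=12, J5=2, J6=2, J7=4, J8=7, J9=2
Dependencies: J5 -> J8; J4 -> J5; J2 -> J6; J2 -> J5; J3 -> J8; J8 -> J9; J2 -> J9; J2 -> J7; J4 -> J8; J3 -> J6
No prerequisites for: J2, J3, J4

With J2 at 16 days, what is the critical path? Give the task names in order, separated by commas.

Critical path before the change: J2→J5→J8→J9 = 12+2+7+2 = 23 giving 23 days.
Since J2 is critical, the +4 change carries straight to that chain (now 27 days).
No other chain overtakes it, so the finish is 27 days.

J2, J5, J8, J9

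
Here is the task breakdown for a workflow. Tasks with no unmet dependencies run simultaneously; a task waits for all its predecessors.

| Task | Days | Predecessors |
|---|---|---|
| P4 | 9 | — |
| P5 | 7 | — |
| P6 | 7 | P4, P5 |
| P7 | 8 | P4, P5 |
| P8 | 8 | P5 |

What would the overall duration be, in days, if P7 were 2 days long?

Critical path before the change: P4→P7 = 9+8 = 17 giving 17 days.
P7 lies on that path, so at 2 days the path becomes 11 days.
Now P4→P6 = 9+7 = 16 is longest, so the finish becomes 16 days.

16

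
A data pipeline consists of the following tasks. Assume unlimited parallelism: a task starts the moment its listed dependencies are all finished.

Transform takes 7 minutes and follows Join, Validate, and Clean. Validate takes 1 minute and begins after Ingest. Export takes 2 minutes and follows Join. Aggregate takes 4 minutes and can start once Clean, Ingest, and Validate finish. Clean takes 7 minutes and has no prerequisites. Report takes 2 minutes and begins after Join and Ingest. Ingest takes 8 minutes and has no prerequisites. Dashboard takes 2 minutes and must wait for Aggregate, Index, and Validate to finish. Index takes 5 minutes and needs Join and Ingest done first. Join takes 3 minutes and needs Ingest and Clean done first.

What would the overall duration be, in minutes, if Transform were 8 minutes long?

Actual critical path: Ingest→Join→Transform = 8+3+7 = 18 ⇒ 18 minutes.
Since Transform is critical, the +1 change carries straight to that chain (now 19 minutes).
That remains the longest chain; total 19 minutes.

19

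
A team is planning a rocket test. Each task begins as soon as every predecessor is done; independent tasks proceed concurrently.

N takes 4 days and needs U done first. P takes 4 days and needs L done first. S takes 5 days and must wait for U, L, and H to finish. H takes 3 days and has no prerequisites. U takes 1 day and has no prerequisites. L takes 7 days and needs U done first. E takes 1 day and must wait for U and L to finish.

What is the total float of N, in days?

8

Critical path: U→L→S = 1+7+5 = 13, so the finish is 13 days.
Longest path through N: 5 days (earliest finish 5, latest finish 13).
So N can slip 13 − 5 = 8 days.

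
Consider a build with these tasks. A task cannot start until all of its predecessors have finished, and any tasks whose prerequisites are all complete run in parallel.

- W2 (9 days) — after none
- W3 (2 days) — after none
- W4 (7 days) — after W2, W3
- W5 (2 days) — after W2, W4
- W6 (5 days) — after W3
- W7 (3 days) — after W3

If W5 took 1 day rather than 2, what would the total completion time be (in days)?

Critical path before the change: W2→W4→W5 = 9+7+2 = 18 giving 18 days.
W5 is on the critical path; changing it to 1 makes that path 17 days.
That remains the longest chain; total 17 days.

17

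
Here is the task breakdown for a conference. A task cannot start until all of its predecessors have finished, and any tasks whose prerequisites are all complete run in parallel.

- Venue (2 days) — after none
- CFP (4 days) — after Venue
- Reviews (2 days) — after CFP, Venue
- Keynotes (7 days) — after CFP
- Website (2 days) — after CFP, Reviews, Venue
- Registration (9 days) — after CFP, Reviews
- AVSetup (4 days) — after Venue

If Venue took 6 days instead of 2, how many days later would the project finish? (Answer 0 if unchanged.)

Critical path before the change: Venue→CFP→Reviews→Registration = 2+4+2+9 = 17 giving 17 days.
Venue is on the critical path; changing it to 6 makes that path 21 days.
That remains the longest chain; total 21 days.
Change in finish: 21 − 17 = +4 days.

4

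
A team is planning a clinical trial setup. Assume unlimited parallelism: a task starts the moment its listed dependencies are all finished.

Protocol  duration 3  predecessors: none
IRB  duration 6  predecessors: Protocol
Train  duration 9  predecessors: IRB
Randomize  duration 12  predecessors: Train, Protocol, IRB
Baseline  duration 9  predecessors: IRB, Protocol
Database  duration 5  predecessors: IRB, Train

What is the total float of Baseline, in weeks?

12

Protocol→IRB→Train→Randomize = 3+6+9+12 = 30 sets the makespan at 30 weeks.
Baseline finishes as early as 18 and must finish by 30.
Slack of Baseline = 21 − 9 = 12 weeks.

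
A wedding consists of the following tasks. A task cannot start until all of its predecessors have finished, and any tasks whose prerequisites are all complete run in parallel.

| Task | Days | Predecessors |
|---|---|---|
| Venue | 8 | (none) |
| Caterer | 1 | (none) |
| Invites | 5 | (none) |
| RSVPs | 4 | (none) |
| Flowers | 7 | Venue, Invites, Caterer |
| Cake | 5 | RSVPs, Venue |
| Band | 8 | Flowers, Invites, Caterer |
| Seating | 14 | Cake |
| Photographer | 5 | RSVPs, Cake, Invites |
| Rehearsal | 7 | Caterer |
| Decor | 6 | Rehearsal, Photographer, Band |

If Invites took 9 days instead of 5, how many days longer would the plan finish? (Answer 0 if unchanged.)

1

The binding path is Venue→Flowers→Band→Decor = 8+7+8+6 = 29; finish at 29 days.
Invites has 3 days of float (longest path through it is 26).
Now Invites→Flowers→Band→Decor = 9+7+8+6 = 30 is longest, so the finish becomes 30 days.
Change in finish: 30 − 29 = +1 days.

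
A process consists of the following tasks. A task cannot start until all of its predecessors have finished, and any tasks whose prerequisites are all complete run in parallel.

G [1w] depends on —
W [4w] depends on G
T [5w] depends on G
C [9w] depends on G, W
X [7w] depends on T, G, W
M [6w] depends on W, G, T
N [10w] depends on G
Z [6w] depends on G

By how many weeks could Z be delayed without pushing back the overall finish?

7

G→W→C = 1+4+9 = 14 sets the makespan at 14 weeks.
The longest chain containing Z totals 7 weeks.
So Z can slip 14 − 7 = 7 weeks.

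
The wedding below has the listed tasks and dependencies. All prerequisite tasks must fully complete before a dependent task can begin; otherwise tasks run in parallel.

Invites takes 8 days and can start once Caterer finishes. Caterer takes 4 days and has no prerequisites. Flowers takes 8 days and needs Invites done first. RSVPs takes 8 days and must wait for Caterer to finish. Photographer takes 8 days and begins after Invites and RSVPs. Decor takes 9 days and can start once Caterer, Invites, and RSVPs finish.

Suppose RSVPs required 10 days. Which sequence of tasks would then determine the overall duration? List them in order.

As given, the longest chain is Caterer→RSVPs→Decor = 4+8+9 = 21, so the finish is 21 days.
Since RSVPs is critical, the +2 change carries straight to that chain (now 23 days).
That remains the longest chain; total 23 days.

Caterer, RSVPs, Decor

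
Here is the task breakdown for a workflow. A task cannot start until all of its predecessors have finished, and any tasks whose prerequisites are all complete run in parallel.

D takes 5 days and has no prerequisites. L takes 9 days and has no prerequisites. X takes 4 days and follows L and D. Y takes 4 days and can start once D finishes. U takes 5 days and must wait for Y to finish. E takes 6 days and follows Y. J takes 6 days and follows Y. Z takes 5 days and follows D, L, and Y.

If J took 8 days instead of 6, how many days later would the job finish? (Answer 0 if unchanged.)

The binding path is D→Y→J = 5+4+6 = 15; finish at 15 days.
J lies on that path, so at 8 days the path becomes 17 days.
That remains the longest chain; total 17 days.
Change in finish: 17 − 15 = +2 days.

2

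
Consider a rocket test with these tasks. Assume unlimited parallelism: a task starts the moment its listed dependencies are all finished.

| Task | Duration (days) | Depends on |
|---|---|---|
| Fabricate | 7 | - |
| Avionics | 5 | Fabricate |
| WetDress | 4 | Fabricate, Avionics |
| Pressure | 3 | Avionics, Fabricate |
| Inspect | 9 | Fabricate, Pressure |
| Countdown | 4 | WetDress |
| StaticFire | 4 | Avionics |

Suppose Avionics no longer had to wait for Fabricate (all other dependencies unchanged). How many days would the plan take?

Original critical path: Fabricate→Avionics→Pressure→Inspect = 7+5+3+9 = 24 ⇒ 24 days.
Without Fabricate→Avionics, Avionics's earliest start moves from 7 to 0.
After: Fabricate→Pressure→Inspect = 7+3+9 = 19 → 19 days.

19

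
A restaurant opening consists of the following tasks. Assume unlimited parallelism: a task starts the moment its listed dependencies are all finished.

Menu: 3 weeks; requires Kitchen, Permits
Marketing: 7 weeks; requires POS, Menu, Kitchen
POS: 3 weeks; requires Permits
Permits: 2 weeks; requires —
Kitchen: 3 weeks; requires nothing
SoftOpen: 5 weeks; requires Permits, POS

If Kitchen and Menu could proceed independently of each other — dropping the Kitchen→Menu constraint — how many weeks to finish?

Before: longest chain Kitchen→Menu→Marketing = 3+3+7 = 13, finish 13.
Without Kitchen→Menu, Menu's earliest start moves from 3 to 2.
After: Permits→Menu→Marketing = 2+3+7 = 12 → 12 weeks.

12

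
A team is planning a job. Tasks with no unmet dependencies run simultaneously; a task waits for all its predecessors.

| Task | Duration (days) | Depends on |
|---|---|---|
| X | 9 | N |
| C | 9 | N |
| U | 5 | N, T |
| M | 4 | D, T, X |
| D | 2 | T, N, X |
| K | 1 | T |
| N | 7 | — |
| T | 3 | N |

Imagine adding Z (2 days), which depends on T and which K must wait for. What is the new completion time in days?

Originally the schedule takes 22 days.
With Z inserted, K now waits for max(T, Z).
New critical path: N→X→D→M = 7+9+2+4 = 22 ⇒ 22 days.

22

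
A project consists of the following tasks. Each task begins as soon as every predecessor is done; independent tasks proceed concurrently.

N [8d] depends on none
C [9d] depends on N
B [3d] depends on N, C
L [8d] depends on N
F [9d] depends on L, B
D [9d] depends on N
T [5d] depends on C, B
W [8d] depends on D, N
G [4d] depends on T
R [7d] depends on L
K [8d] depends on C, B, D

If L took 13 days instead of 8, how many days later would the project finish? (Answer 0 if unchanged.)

Actual critical path: N→C→B→F = 8+9+3+9 = 29 ⇒ 29 days.
L has 4 days of float (longest path through it is 25).
New critical path: N→L→F = 8+13+9 = 30 ⇒ 30 days.
Change in finish: 30 − 29 = +1 days.

1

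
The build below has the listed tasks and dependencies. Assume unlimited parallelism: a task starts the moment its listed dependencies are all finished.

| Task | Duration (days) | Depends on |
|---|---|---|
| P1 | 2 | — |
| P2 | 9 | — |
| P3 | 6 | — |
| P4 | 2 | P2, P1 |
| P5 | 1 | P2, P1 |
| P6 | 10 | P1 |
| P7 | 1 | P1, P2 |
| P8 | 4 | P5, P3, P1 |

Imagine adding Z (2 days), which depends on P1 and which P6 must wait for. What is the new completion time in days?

Originally the schedule takes 14 days.
With Z inserted, P6 now waits for max(P1, Z).
New critical path: P1→Z→P6 = 2+2+10 = 14 ⇒ 14 days.

14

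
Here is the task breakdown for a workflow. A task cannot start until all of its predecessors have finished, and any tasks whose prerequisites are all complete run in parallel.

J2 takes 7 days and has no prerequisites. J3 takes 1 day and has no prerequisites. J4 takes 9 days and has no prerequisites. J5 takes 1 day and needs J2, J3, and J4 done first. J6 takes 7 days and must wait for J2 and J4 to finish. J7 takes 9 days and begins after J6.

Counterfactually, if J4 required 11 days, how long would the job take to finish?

Actual critical path: J4→J6→J7 = 9+7+9 = 25 ⇒ 25 days.
J4 is on the critical path; changing it to 11 makes that path 27 days.
No other chain overtakes it, so the finish is 27 days.

27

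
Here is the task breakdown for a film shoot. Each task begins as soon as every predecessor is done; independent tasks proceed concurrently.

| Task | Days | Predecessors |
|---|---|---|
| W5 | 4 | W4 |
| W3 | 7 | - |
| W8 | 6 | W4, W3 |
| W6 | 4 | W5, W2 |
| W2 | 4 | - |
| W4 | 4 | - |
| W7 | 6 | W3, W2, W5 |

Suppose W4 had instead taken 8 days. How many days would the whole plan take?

As given, the longest chain is W4→W5→W7 = 4+4+6 = 14, so the finish is 14 days.
Since W4 is critical, the +4 change carries straight to that chain (now 18 days).
The critical path is still W4→W5→W7; finish is now 18 days.

18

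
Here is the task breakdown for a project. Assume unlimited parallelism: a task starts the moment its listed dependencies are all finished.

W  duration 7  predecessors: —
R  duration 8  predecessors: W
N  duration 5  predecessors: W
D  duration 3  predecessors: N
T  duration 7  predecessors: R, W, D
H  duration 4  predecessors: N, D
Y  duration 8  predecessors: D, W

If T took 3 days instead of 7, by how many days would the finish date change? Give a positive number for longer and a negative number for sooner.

0

Actual critical path: W→N→D→Y = 7+5+3+8 = 23 ⇒ 23 days.
T is off the critical path — its longest chain is 22 days, giving 1 of slack.
No other chain overtakes it, so the finish is 23 days.
Change in finish: 23 − 23 = +0 days.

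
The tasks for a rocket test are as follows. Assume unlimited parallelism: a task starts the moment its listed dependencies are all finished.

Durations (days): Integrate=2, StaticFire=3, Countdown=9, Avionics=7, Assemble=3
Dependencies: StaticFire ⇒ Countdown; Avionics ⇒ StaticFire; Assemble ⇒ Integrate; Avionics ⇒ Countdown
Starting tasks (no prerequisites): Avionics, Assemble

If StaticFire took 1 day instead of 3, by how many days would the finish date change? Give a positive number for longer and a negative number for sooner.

-2

The binding path is Avionics→StaticFire→Countdown = 7+3+9 = 19; finish at 19 days.
StaticFire is on the critical path; changing it to 1 makes that path 17 days.
That remains the longest chain; total 17 days.
Change in finish: 17 − 19 = -2 days.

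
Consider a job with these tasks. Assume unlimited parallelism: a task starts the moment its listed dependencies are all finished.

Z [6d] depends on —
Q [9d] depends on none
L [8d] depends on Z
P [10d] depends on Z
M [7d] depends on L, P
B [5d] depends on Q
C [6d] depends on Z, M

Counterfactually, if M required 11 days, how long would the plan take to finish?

33

Critical path before the change: Z→P→M→C = 6+10+7+6 = 29 giving 29 days.
M is on the critical path; changing it to 11 makes that path 33 days.
No other chain overtakes it, so the finish is 33 days.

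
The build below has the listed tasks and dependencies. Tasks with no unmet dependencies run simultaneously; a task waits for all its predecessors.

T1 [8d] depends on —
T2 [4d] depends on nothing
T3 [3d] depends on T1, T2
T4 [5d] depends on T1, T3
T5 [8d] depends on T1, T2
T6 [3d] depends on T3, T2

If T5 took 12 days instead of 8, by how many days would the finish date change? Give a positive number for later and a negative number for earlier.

4

Actual critical path: T1→T5 = 8+8 = 16 ⇒ 16 days.
Since T5 is critical, the +4 change carries straight to that chain (now 20 days).
That remains the longest chain; total 20 days.
Change in finish: 20 − 16 = +4 days.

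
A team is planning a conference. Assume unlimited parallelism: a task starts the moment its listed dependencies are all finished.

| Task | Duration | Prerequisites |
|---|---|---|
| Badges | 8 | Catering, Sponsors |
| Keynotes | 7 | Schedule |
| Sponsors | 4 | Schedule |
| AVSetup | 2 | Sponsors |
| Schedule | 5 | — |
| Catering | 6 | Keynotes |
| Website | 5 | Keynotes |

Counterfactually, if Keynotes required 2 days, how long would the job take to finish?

21

As given, the longest chain is Schedule→Keynotes→Catering→Badges = 5+7+6+8 = 26, so the finish is 26 days.
Keynotes lies on that path, so at 2 days the path becomes 21 days.
No other chain overtakes it, so the finish is 21 days.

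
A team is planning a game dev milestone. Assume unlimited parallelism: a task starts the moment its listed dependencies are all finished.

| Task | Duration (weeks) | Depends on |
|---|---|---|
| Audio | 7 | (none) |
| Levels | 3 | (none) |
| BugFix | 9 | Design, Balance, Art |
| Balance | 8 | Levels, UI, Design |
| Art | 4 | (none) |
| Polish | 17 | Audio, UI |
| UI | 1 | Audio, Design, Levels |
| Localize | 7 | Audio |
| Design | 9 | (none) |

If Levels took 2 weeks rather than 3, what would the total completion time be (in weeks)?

Actual critical path: Design→UI→Balance→BugFix = 9+1+8+9 = 27 ⇒ 27 weeks.
Levels has 6 weeks of float (longest path through it is 21).
That remains the longest chain; total 27 weeks.

27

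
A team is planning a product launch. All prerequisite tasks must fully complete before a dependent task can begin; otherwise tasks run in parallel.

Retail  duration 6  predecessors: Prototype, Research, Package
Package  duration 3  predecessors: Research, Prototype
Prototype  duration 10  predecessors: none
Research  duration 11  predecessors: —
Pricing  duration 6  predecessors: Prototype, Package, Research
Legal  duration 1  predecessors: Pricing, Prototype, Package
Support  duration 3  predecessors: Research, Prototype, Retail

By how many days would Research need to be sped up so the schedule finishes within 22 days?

Current finish: 23 days; target: 22.
Research is on every critical path, so each day cut from Research cuts the finish by one (this holds down to a finish of 22).
Need 23 − 22 = 1 day off Research → Research becomes 10 days, finish becomes 22.

1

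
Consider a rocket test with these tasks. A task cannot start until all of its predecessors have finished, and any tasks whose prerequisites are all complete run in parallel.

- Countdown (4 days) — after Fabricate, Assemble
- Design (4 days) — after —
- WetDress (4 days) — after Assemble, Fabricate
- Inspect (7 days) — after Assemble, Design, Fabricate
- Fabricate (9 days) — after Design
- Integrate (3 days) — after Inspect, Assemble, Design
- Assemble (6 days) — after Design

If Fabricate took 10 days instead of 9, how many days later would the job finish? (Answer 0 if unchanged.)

1

Critical path before the change: Design→Fabricate→Inspect→Integrate = 4+9+7+3 = 23 giving 23 days.
Fabricate is on the critical path; changing it to 10 makes that path 24 days.
That remains the longest chain; total 24 days.
Change in finish: 24 − 23 = +1 days.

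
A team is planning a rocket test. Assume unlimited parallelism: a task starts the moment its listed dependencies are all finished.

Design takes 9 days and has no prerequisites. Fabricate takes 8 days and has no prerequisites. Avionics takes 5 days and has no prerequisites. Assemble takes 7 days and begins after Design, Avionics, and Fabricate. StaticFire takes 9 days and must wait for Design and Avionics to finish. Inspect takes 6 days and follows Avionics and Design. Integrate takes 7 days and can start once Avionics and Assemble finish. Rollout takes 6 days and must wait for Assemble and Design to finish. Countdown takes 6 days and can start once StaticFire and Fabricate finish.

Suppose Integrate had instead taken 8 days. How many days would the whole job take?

Baseline: Design→StaticFire→Countdown = 9+9+6 = 24 → 24 days.
Integrate has 1 day of float (longest path through it is 23).
New critical path: Design→Assemble→Integrate = 9+7+8 = 24 ⇒ 24 days.

24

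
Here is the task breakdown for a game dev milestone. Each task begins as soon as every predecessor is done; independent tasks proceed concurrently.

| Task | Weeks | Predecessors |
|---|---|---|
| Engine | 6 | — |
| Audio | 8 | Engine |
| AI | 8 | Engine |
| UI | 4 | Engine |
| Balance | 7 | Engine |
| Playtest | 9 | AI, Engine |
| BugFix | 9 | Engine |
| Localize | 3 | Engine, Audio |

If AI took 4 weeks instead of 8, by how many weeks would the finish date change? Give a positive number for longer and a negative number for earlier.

Critical path before the change: Engine→AI→Playtest = 6+8+9 = 23 giving 23 weeks.
AI is on the critical path; changing it to 4 makes that path 19 weeks.
The critical path is still Engine→AI→Playtest; finish is now 19 weeks.
Change in finish: 19 − 23 = -4 weeks.

-4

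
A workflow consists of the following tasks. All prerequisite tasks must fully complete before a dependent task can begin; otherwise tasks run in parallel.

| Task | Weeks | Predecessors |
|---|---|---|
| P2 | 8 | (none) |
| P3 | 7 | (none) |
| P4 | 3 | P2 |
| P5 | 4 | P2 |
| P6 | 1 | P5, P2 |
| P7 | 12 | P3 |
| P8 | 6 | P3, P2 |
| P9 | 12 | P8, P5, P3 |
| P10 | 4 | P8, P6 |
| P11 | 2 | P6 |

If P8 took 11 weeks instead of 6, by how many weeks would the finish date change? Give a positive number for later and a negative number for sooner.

5

Critical path before the change: P2→P8→P9 = 8+6+12 = 26 giving 26 weeks.
Since P8 is critical, the +5 change carries straight to that chain (now 31 weeks).
That remains the longest chain; total 31 weeks.
Change in finish: 31 − 26 = +5 weeks.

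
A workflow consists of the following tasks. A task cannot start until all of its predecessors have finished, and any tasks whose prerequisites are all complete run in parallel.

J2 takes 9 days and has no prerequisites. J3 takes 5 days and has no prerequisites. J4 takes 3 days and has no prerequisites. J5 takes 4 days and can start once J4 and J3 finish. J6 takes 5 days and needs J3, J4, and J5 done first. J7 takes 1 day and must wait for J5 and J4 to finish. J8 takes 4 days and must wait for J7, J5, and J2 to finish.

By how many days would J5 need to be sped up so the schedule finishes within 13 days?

Current finish: 14 days; target: 13.
J5 is on every critical path, so each day cut from J5 cuts the finish by one (this holds down to a finish of 13).
Need 14 − 13 = 1 day off J5 → J5 becomes 3 days, finish becomes 13.

1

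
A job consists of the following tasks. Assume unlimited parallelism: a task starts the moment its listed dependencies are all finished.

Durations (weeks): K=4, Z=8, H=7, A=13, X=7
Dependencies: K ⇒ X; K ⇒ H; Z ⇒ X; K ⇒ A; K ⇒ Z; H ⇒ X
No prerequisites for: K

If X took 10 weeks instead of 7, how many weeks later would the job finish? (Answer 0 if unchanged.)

Baseline: K→Z→X = 4+8+7 = 19 → 19 weeks.
X is on the critical path; changing it to 10 makes that path 22 weeks.
That remains the longest chain; total 22 weeks.
Change in finish: 22 − 19 = +3 weeks.

3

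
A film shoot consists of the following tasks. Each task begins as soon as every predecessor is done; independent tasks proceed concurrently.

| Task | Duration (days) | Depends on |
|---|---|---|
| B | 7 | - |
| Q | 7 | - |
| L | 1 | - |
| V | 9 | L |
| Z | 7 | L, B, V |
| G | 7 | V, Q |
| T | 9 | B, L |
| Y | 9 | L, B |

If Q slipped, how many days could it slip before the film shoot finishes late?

L→V→Z = 1+9+7 = 17 sets the makespan at 17 days.
The longest chain containing Q totals 14 days.
Float = 17 − 14 = 3.

3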